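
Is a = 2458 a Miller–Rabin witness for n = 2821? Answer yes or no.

n − 1 = 2820 = 2^2 · 705, so s = 2 and d = 705.
x_0 = 2458^705 mod 2821 = 1.
x_0 = 1, so 2458 is not a witness.

no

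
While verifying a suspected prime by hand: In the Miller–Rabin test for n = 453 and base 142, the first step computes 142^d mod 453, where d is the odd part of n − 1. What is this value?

154

n − 1 = 452 = 2^2 · 113, so s = 2 and d = 113.
142^113 mod 453 = 154.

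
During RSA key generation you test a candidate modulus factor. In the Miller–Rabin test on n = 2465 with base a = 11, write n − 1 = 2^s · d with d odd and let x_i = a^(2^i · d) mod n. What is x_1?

1681

n − 1 = 2464 = 2^5 · 77, so s = 5 and d = 77.
x_0 = 11^77 mod 2465 = 1061.
x_1 = 1061^2 mod 2465 = 1681.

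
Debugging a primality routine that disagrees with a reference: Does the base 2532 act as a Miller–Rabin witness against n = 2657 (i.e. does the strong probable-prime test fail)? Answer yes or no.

n − 1 = 2656 = 2^5 · 83, so s = 5 and d = 83.
x_0 = 2532^83 mod 2657 = 2197.
x_0 is neither 1 nor 2656, so continue squaring.
x_1 = 2197^2 mod 2657 = 1697.
x_2 = 1697^2 mod 2657 = 2278.
x_3 = 2278^2 mod 2657 = 163.
x_4 = 163^2 mod 2657 = 2656.
x_4 ≡ −1, so 2532 is not a witness.

no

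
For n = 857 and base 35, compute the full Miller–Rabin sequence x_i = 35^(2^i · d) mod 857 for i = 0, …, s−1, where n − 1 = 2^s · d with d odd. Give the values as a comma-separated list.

n − 1 = 856 = 2^3 · 107, so s = 3 and d = 107.
x_0 = 35^107 mod 857 = 650.
x_1 = 650^2 mod 857 = 856.
x_2 = 856^2 mod 857 = 1.

650, 856, 1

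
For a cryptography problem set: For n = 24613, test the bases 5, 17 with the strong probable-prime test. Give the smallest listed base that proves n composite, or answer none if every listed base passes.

n − 1 = 24612 = 2^2 · 6153, so s = 2 and d = 6153.
Base 5: x_0 = 5^6153 mod 24613 = 15678. x_0 is neither 1 nor 24612, so continue squaring. x_1 = 15678^2 mod 24613 = 14266. Reached i = s−1 = 1 without hitting −1: 5 is a Miller–Rabin witness and 24613 is composite.
Base 17: x_0 = 17^6153 mod 24613 = 6272. x_0 is neither 1 nor 24612, so continue squaring. x_1 = 6272^2 mod 24613 = 6410. Reached i = s−1 = 1 without hitting −1: 17 is a Miller–Rabin witness and 24613 is composite.
The smallest witness among the given bases is 5.

5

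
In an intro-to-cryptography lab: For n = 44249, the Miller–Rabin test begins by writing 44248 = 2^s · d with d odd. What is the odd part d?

5531

Halving: 44248 → 22124 → 11062 → 5531; 5531 is odd.
So 44248 = 2^3 · 5531.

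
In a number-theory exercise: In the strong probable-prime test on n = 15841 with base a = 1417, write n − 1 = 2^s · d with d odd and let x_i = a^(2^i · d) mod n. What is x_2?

218

n − 1 = 15840 = 2^5 · 495, so s = 5 and d = 495.
Repeated squaring mod 15841: 1417^1 ≡ 1417, 1417^2 ≡ 11923, 1417^4 ≡ 795, 1417^8 ≡ 14226, 1417^16 ≡ 10301, 1417^32 ≡ 7583, 1417^64 ≡ 14900, 1417^128 ≡ 14226, 1417^256 ≡ 10301.
495 = 256 + 128 + 64 + 32 + 8 + 4 + 2 + 1, so 1417^495 ≡ 10301·14226·14900·7583·14226·795·11923·1417 ≡ 6726 (mod 15841).
x_0 = 6726.
x_1 = 6726^2 mod 15841 = 13021.
x_2 = 13021^2 mod 15841 = 218.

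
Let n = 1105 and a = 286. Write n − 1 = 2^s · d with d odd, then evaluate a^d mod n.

n − 1 = 1104 = 2^4 · 69, so s = 4 and d = 69.
Repeated squaring mod 1105: 286^1 ≡ 286, 286^2 ≡ 26, 286^4 ≡ 676, 286^8 ≡ 611, 286^16 ≡ 936, 286^32 ≡ 936, 286^64 ≡ 936.
69 = 64 + 4 + 1, so 286^69 ≡ 936·676·286 ≡ 1066 (mod 1105).

1066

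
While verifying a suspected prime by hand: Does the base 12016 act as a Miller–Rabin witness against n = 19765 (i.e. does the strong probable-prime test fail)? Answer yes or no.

n − 1 = 19764 = 2^2 · 4941, so s = 2 and d = 4941.
Repeated squaring mod 19765: 12016^1 ≡ 12016, 12016^2 ≡ 931, 12016^4 ≡ 16866, 12016^8 ≡ 4076, 12016^16 ≡ 11176, 12016^32 ≡ 7941, 12016^64 ≡ 9131, 12016^128 ≡ 6391, 12016^256 ≡ 10391, 12016^512 ≡ 16451, 12016^1024 ≡ 13021, 12016^2048 ≡ 2271, 12016^4096 ≡ 18541.
4941 = 4096 + 512 + 256 + 64 + 8 + 4 + 1, so 12016^4941 ≡ 18541·16451·10391·9131·4076·16866·12016 ≡ 2421 (mod 19765).
x_0 = 12016^4941 mod 19765 = 2421.
x_0 is neither 1 nor 19764, so continue squaring.
x_1 = 2421^2 mod 19765 = 10801.
Reached i = s−1 = 1 without hitting −1: 12016 is a Miller–Rabin witness and 19765 is composite.

yes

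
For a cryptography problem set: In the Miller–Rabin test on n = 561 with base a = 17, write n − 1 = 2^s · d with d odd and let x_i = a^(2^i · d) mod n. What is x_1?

n − 1 = 560 = 2^4 · 35, so s = 4 and d = 35.
Repeated squaring mod 561: 17^1 ≡ 17, 17^2 ≡ 289, 17^4 ≡ 493, 17^8 ≡ 136, 17^16 ≡ 544, 17^32 ≡ 289.
35 = 32 + 2 + 1, so 17^35 ≡ 289·289·17 ≡ 527 (mod 561).
x_0 = 527.
x_1 = 527^2 mod 561 = 34.

34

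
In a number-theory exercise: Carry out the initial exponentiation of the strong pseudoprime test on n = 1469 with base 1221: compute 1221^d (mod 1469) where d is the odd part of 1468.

1156

n − 1 = 1468 = 2^2 · 367, so s = 2 and d = 367.
1221^367 mod 1469 = 1156.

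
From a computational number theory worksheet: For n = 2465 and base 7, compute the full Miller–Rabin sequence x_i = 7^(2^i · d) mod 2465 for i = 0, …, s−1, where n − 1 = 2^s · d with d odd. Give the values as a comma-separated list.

2437, 784, 871, 1886, 1

n − 1 = 2464 = 2^5 · 77, so s = 5 and d = 77.
x_0 = 7^77 mod 2465 = 2437.
x_1 = 2437^2 mod 2465 = 784.
x_2 = 784^2 mod 2465 = 871.
x_3 = 871^2 mod 2465 = 1886.
x_4 = 1886^2 mod 2465 = 1.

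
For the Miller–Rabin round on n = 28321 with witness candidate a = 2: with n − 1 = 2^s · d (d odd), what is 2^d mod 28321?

12962

n − 1 = 28320 = 2^5 · 885, so s = 5 and d = 885.
2^885 mod 28321 = 12962.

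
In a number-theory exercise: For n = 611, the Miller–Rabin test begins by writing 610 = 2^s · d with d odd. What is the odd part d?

305

Halving: 610 → 305; 305 is odd.
So 610 = 2^1 · 305.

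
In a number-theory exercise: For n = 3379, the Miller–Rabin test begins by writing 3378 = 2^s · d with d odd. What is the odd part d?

1689

Halving: 3378 → 1689; 1689 is odd.
So 3378 = 2^1 · 1689.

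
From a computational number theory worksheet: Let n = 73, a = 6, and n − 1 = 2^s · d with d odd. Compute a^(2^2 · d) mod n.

n − 1 = 72 = 2^3 · 9, so s = 3 and d = 9.
Repeated squaring mod 73: 6^1 ≡ 6, 6^2 ≡ 36, 6^4 ≡ 55, 6^8 ≡ 32.
9 = 8 + 1, so 6^9 ≡ 32·6 ≡ 46 (mod 73).
x_0 = 46.
x_1 = 46^2 mod 73 = 72.
x_2 = 72^2 mod 73 = 1.

1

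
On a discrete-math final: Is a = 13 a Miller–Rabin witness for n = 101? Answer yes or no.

no

n − 1 = 100 = 2^2 · 25, so s = 2 and d = 25.
x_0 = 13^25 mod 101 = 100.
x_0 = 100 ≡ −1, so 13 is not a witness.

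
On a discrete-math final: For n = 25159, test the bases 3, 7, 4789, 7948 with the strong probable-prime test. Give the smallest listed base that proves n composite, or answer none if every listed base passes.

3

n − 1 = 25158 = 2^1 · 12579, so s = 1 and d = 12579.
Base 3: x_0 = 3^12579 mod 25159 = 82. x_0 ∉ {1, 25158} and s = 1, so 3 is a Miller–Rabin witness and 25159 is composite.
Base 7: x_0 = 7^12579 mod 25159 = 24778. x_0 ∉ {1, 25158} and s = 1, so 7 is a Miller–Rabin witness and 25159 is composite.
Base 4789: x_0 = 4789^12579 mod 25159 = 6737. x_0 ∉ {1, 25158} and s = 1, so 4789 is a Miller–Rabin witness and 25159 is composite.
Base 7948: x_0 = 7948^12579 mod 25159 = 19793. x_0 ∉ {1, 25158} and s = 1, so 7948 is a Miller–Rabin witness and 25159 is composite.
The smallest witness among the given bases is 3.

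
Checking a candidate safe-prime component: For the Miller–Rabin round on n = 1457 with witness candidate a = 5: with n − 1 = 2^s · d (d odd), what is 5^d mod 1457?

n − 1 = 1456 = 2^4 · 91, so s = 4 and d = 91.
5^91 mod 1457 = 160.

160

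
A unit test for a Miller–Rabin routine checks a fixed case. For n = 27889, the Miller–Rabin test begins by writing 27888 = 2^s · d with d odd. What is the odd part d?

1743

Halving: 27888 → 13944 → 6972 → 3486 → 1743; 1743 is odd.
So 27888 = 2^4 · 1743.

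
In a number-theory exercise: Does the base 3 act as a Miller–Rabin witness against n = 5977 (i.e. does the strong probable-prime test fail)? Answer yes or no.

yes

n − 1 = 5976 = 2^3 · 747, so s = 3 and d = 747.
x_0 = 3^747 mod 5977 = 3952.
x_0 is neither 1 nor 5976, so continue squaring.
x_1 = 3952^2 mod 5977 = 403.
x_2 = 403^2 mod 5977 = 1030.
Reached i = s−1 = 2 without hitting −1: 3 is a Miller–Rabin witness and 5977 is composite.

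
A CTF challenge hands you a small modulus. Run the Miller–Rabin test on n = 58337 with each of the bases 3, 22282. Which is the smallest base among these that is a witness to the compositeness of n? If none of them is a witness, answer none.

n − 1 = 58336 = 2^5 · 1823, so s = 5 and d = 1823.
Base 3: x_0 = 3^1823 mod 58337 = 13370. x_0 is neither 1 nor 58336, so continue squaring. x_1 = 13370^2 mod 58337 = 12332. x_2 = 12332^2 mod 58337 = 52002. x_3 = 52002^2 mod 58337 = 54706. x_4 = 54706^2 mod 58337 = 58336. x_4 ≡ −1, so 3 is not a witness.
Base 22282: x_0 = 22282^1823 mod 58337 = 34108. x_0 is neither 1 nor 58336, so continue squaring. x_1 = 34108^2 mod 58337 = 57547. x_2 = 57547^2 mod 58337 = 40730. x_3 = 40730^2 mod 58337 = 3631. x_4 = 3631^2 mod 58337 = 58336. x_4 ≡ −1, so 22282 is not a witness.
No listed base is a witness for 58337.

none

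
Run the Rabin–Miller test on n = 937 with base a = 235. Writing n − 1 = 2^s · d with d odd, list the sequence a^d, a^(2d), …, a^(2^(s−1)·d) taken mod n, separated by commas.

936, 1, 1

n − 1 = 936 = 2^3 · 117, so s = 3 and d = 117.
x_0 = 235^117 mod 937 = 936.
x_1 = 936^2 mod 937 = 1.
x_2 = 1^2 mod 937 = 1.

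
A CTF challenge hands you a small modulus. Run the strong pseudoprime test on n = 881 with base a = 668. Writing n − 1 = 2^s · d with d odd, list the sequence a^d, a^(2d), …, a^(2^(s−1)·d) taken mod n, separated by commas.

298, 704, 494, 880

n − 1 = 880 = 2^4 · 55, so s = 4 and d = 55.
x_0 = 668^55 mod 881 = 298.
x_1 = 298^2 mod 881 = 704.
x_2 = 704^2 mod 881 = 494.
x_3 = 494^2 mod 881 = 880.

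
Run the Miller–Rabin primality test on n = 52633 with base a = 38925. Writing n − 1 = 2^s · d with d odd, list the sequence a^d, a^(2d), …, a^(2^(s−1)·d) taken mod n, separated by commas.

11535, 1, 1

n − 1 = 52632 = 2^3 · 6579, so s = 3 and d = 6579.
x_0 = 38925^6579 mod 52633 = 11535.
x_1 = 11535^2 mod 52633 = 1.
x_2 = 1^2 mod 52633 = 1.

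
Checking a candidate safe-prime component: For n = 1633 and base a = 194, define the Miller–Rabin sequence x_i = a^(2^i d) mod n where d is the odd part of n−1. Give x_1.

n − 1 = 1632 = 2^5 · 51, so s = 5 and d = 51.
Repeated squaring mod 1633: 194^1 ≡ 194, 194^2 ≡ 77, 194^4 ≡ 1030, 194^8 ≡ 1083, 194^16 ≡ 395, 194^32 ≡ 890.
51 = 32 + 16 + 2 + 1, so 194^51 ≡ 890·395·77·194 ≡ 244 (mod 1633).
x_0 = 244.
x_1 = 244^2 mod 1633 = 748.

748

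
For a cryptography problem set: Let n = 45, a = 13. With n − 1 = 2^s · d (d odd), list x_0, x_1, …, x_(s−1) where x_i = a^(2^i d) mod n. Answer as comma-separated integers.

n − 1 = 44 = 2^2 · 11, so s = 2 and d = 11.
x_0 = 13^11 mod 45 = 7.
x_1 = 7^2 mod 45 = 4.

7, 4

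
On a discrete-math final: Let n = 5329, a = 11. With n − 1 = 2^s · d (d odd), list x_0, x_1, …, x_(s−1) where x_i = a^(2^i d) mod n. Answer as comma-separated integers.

51, 2601, 2700, 5257

n − 1 = 5328 = 2^4 · 333, so s = 4 and d = 333.
x_0 = 11^333 mod 5329 = 51.
x_1 = 51^2 mod 5329 = 2601.
x_2 = 2601^2 mod 5329 = 2700.
x_3 = 2700^2 mod 5329 = 5257.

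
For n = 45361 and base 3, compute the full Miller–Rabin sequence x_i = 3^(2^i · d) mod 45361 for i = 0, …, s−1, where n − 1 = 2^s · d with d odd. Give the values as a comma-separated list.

20646, 45360, 1, 1

n − 1 = 45360 = 2^4 · 2835, so s = 4 and d = 2835.
x_0 = 3^2835 mod 45361 = 20646.
x_1 = 20646^2 mod 45361 = 45360.
x_2 = 45360^2 mod 45361 = 1.
x_3 = 1^2 mod 45361 = 1.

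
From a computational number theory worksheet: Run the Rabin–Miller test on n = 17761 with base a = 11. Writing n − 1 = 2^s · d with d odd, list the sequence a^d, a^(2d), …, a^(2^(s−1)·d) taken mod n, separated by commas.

1140, 3047, 12967, 17463, 17760

n − 1 = 17760 = 2^5 · 555, so s = 5 and d = 555.
x_0 = 11^555 mod 17761 = 1140.
x_1 = 1140^2 mod 17761 = 3047.
x_2 = 3047^2 mod 17761 = 12967.
x_3 = 12967^2 mod 17761 = 17463.
x_4 = 17463^2 mod 17761 = 17760.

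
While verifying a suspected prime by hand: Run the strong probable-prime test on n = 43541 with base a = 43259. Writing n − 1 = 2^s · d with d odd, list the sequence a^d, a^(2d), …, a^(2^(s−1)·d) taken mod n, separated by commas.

28429, 43540

n − 1 = 43540 = 2^2 · 10885, so s = 2 and d = 10885.
x_0 = 43259^10885 mod 43541 = 28429.
x_1 = 28429^2 mod 43541 = 43540.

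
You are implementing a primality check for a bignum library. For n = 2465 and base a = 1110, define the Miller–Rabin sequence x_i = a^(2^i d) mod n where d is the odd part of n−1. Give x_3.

n − 1 = 2464 = 2^5 · 77, so s = 5 and d = 77.
x_0 = 1110^77 mod 2465 = 360.
x_1 = 360^2 mod 2465 = 1420.
x_2 = 1420^2 mod 2465 = 30.
x_3 = 30^2 mod 2465 = 900.

900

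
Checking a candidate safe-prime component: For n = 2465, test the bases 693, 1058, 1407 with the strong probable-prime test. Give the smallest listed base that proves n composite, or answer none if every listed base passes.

n − 1 = 2464 = 2^5 · 77, so s = 5 and d = 77.
Base 693: x_0 = 693^77 mod 2465 = 1288. x_0 is neither 1 nor 2464, so continue squaring. x_1 = 1288^2 mod 2465 = 2464. x_1 ≡ −1, so 693 is not a witness.
Base 1058: x_0 = 1058^77 mod 2465 = 2163. x_0 is neither 1 nor 2464, so continue squaring. x_1 = 2163^2 mod 2465 = 2464. x_1 ≡ −1, so 1058 is not a witness.
Base 1407: x_0 = 1407^77 mod 2465 = 302. x_0 is neither 1 nor 2464, so continue squaring. x_1 = 302^2 mod 2465 = 2464. x_1 ≡ −1, so 1407 is not a witness.
No listed base is a witness for 2465.

none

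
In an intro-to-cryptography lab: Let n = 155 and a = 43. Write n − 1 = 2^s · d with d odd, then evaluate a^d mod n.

n − 1 = 154 = 2^1 · 77, so s = 1 and d = 77.
43^77 mod 155 = 73.

73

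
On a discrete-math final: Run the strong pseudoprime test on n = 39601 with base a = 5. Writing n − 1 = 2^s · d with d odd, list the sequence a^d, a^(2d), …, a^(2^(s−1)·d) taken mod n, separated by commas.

29652, 19702, 39403, 39204

n − 1 = 39600 = 2^4 · 2475, so s = 4 and d = 2475.
x_0 = 5^2475 mod 39601 = 29652.
x_1 = 29652^2 mod 39601 = 19702.
x_2 = 19702^2 mod 39601 = 39403.
x_3 = 39403^2 mod 39601 = 39204.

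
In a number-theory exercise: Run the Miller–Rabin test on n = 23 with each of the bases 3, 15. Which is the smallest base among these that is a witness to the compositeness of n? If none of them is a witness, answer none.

n − 1 = 22 = 2^1 · 11, so s = 1 and d = 11.
Base 3: x_0 = 3^11 mod 23 = 1. x_0 = 1, so 3 is not a witness.
Base 15: x_0 = 15^11 mod 23 = 22. x_0 = 22 ≡ −1, so 15 is not a witness.
No listed base is a witness for 23.

none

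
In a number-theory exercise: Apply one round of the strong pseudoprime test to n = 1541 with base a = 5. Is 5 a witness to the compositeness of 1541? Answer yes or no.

no

n − 1 = 1540 = 2^2 · 385, so s = 2 and d = 385.
x_0 = 5^385 mod 1541 = 1540.
x_0 = 1540 ≡ −1, so 5 is not a witness.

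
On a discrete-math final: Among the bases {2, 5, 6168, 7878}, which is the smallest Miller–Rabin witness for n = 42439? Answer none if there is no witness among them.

2

n − 1 = 42438 = 2^1 · 21219, so s = 1 and d = 21219.
Base 2: x_0 = 2^21219 mod 42439 = 28846. x_0 ∉ {1, 42438} and s = 1, so 2 is a Miller–Rabin witness and 42439 is composite.
Base 5: x_0 = 5^21219 mod 42439 = 36178. x_0 ∉ {1, 42438} and s = 1, so 5 is a Miller–Rabin witness and 42439 is composite.
Base 6168: x_0 = 6168^21219 mod 42439 = 40516. x_0 ∉ {1, 42438} and s = 1, so 6168 is a Miller–Rabin witness and 42439 is composite.
Base 7878: x_0 = 7878^21219 mod 42439 = 22855. x_0 ∉ {1, 42438} and s = 1, so 7878 is a Miller–Rabin witness and 42439 is composite.
The smallest witness among the given bases is 2.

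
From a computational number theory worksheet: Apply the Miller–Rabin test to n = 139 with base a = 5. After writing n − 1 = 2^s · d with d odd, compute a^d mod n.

1

n − 1 = 138 = 2^1 · 69, so s = 1 and d = 69.
Repeated squaring mod 139: 5^1 ≡ 5, 5^2 ≡ 25, 5^4 ≡ 69, 5^8 ≡ 35, 5^16 ≡ 113, 5^32 ≡ 120, 5^64 ≡ 83.
69 = 64 + 4 + 1, so 5^69 ≡ 83·69·5 ≡ 1 (mod 139).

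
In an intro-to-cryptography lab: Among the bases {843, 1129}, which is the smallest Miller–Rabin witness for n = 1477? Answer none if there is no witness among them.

1129

n − 1 = 1476 = 2^2 · 369, so s = 2 and d = 369.
Base 843: x_0 = 843^369 mod 1477 = 1476. x_0 = 1476 ≡ −1, so 843 is not a witness.
Base 1129: x_0 = 1129^369 mod 1477 = 1289. x_0 is neither 1 nor 1476, so continue squaring. x_1 = 1289^2 mod 1477 = 1373. Reached i = s−1 = 1 without hitting −1: 1129 is a Miller–Rabin witness and 1477 is composite.
The smallest witness among the given bases is 1129.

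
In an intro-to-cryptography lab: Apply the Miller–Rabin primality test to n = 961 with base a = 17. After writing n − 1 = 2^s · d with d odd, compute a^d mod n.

n − 1 = 960 = 2^6 · 15, so s = 6 and d = 15.
17^15 mod 961 = 154.

154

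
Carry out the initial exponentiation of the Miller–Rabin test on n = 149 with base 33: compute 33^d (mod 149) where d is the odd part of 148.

n − 1 = 148 = 2^2 · 37, so s = 2 and d = 37.
By repeated squaring, 33^37 ≡ 1 (mod 149).

1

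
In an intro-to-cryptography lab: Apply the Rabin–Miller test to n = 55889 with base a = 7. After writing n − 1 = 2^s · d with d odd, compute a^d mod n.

51888

n − 1 = 55888 = 2^4 · 3493, so s = 4 and d = 3493.
Repeated squaring mod 55889: 7^1 ≡ 7, 7^2 ≡ 49, 7^4 ≡ 2401, 7^8 ≡ 8234, 7^16 ≡ 5399, 7^32 ≡ 31032, 7^64 ≡ 17554, 7^128 ≡ 26859, 7^256 ≡ 46558, 7^512 ≡ 48388, 7^1024 ≡ 40667, 7^2048 ≡ 49379.
3493 = 2048 + 1024 + 256 + 128 + 32 + 4 + 1, so 7^3493 ≡ 49379·40667·46558·26859·31032·2401·7 ≡ 51888 (mod 55889).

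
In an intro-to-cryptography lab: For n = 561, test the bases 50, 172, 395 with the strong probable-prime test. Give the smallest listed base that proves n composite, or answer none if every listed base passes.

n − 1 = 560 = 2^4 · 35, so s = 4 and d = 35.
Base 50: x_0 = 50^35 mod 561 = 560. x_0 = 560 ≡ −1, so 50 is not a witness.
Base 172: x_0 = 172^35 mod 561 = 76. x_0 is neither 1 nor 560, so continue squaring. x_1 = 76^2 mod 561 = 166. x_2 = 166^2 mod 561 = 67. x_3 = 67^2 mod 561 = 1. x_3 = 1 but x_2 ≠ ±1, a nontrivial square root of 1 — 172 is a witness and 561 is composite.
Base 395: x_0 = 395^35 mod 561 = 98. x_0 is neither 1 nor 560, so continue squaring. x_1 = 98^2 mod 561 = 67. x_2 = 67^2 mod 561 = 1. x_2 = 1 but x_1 ≠ ±1, a nontrivial square root of 1 — 395 is a witness and 561 is composite.
The smallest witness among the given bases is 172.

172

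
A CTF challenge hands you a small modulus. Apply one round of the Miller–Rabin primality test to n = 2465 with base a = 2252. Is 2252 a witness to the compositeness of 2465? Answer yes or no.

n − 1 = 2464 = 2^5 · 77, so s = 5 and d = 77.
x_0 = 2252^77 mod 2465 = 162.
x_0 is neither 1 nor 2464, so continue squaring.
x_1 = 162^2 mod 2465 = 1594.
x_2 = 1594^2 mod 2465 = 1886.
x_3 = 1886^2 mod 2465 = 1.
x_3 = 1 but x_2 ≠ ±1, a nontrivial square root of 1 — 2252 is a witness and 2465 is composite.

yes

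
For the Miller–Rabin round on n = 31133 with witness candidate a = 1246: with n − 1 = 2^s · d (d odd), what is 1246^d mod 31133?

n − 1 = 31132 = 2^2 · 7783, so s = 2 and d = 7783.
1246^7783 mod 31133 = 15101.

15101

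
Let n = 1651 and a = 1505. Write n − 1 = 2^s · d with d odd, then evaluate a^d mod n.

1650

n − 1 = 1650 = 2^1 · 825, so s = 1 and d = 825.
By repeated squaring, 1505^825 ≡ 1650 (mod 1651).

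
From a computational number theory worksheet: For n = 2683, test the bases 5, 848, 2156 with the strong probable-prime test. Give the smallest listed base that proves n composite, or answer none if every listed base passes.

n − 1 = 2682 = 2^1 · 1341, so s = 1 and d = 1341.
Base 5: x_0 = 5^1341 mod 2683 = 2682. x_0 = 2682 ≡ −1, so 5 is not a witness.
Base 848: x_0 = 848^1341 mod 2683 = 2682. x_0 = 2682 ≡ −1, so 848 is not a witness.
Base 2156: x_0 = 2156^1341 mod 2683 = 1. x_0 = 1, so 2156 is not a witness.
No listed base is a witness for 2683.

none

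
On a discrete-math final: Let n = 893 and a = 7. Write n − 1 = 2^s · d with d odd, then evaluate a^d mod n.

444

n − 1 = 892 = 2^2 · 223, so s = 2 and d = 223.
7^223 mod 893 = 444.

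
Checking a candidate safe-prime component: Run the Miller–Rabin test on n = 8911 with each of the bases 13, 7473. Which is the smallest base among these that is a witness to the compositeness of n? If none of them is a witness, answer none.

none

n − 1 = 8910 = 2^1 · 4455, so s = 1 and d = 4455.
Base 13: x_0 = 13^4455 mod 8911 = 8910. x_0 = 8910 ≡ −1, so 13 is not a witness.
Base 7473: x_0 = 7473^4455 mod 8911 = 1. x_0 = 1, so 7473 is not a witness.
No listed base is a witness for 8911.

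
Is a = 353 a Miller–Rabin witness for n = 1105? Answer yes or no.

n − 1 = 1104 = 2^4 · 69, so s = 4 and d = 69.
x_0 = 353^69 mod 1105 = 863.
x_0 is neither 1 nor 1104, so continue squaring.
x_1 = 863^2 mod 1105 = 1104.
x_1 ≡ −1, so 353 is not a witness.

no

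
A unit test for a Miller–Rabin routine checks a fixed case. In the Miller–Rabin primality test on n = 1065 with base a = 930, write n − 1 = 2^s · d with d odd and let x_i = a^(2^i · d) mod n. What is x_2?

n − 1 = 1064 = 2^3 · 133, so s = 3 and d = 133.
Repeated squaring mod 1065: 930^1 ≡ 930, 930^2 ≡ 120, 930^4 ≡ 555, 930^8 ≡ 240, 930^16 ≡ 90, 930^32 ≡ 645, 930^64 ≡ 675, 930^128 ≡ 870.
133 = 128 + 4 + 1, so 930^133 ≡ 870·555·930 ≡ 705 (mod 1065).
x_0 = 705.
x_1 = 705^2 mod 1065 = 735.
x_2 = 735^2 mod 1065 = 270.

270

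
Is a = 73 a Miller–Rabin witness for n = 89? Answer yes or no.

no

n − 1 = 88 = 2^3 · 11, so s = 3 and d = 11.
By repeated squaring, 73^11 ≡ 88 (mod 89).
x_0 = 73^11 mod 89 = 88.
x_0 = 88 ≡ −1, so 73 is not a witness.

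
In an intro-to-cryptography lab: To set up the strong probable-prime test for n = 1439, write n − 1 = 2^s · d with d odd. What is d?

Halving: 1438 → 719; 719 is odd.
So 1438 = 2^1 · 719.

719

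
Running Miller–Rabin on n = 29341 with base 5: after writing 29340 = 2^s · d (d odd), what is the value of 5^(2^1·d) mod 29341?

25011

n − 1 = 29340 = 2^2 · 7335, so s = 2 and d = 7335.
x_0 = 5^7335 mod 29341 = 15127.
x_1 = 15127^2 mod 29341 = 25011.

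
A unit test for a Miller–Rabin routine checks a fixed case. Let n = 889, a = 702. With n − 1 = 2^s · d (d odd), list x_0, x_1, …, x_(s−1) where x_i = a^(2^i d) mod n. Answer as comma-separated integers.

610, 498, 862

n − 1 = 888 = 2^3 · 111, so s = 3 and d = 111.
x_0 = 702^111 mod 889 = 610.
x_1 = 610^2 mod 889 = 498.
x_2 = 498^2 mod 889 = 862.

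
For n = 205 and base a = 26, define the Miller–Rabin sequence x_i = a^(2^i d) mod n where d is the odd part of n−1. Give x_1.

21

n − 1 = 204 = 2^2 · 51, so s = 2 and d = 51.
Repeated squaring mod 205: 26^1 ≡ 26, 26^2 ≡ 61, 26^4 ≡ 31, 26^8 ≡ 141, 26^16 ≡ 201, 26^32 ≡ 16.
51 = 32 + 16 + 2 + 1, so 26^51 ≡ 16·201·61·26 ≡ 176 (mod 205).
x_0 = 176.
x_1 = 176^2 mod 205 = 21.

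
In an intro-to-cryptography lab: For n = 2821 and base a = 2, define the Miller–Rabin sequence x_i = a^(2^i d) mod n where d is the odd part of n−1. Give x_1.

n − 1 = 2820 = 2^2 · 705, so s = 2 and d = 705.
Repeated squaring mod 2821: 2^1 ≡ 2, 2^2 ≡ 4, 2^4 ≡ 16, 2^8 ≡ 256, 2^16 ≡ 653, 2^32 ≡ 438, 2^64 ≡ 16, 2^128 ≡ 256, 2^256 ≡ 653, 2^512 ≡ 438.
705 = 512 + 128 + 64 + 1, so 2^705 ≡ 438·256·16·2 ≡ 2605 (mod 2821).
x_0 = 2605.
x_1 = 2605^2 mod 2821 = 1520.

1520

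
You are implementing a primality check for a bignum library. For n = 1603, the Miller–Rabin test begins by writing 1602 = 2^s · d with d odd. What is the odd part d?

Halving: 1602 → 801; 801 is odd.
So 1602 = 2^1 · 801.

801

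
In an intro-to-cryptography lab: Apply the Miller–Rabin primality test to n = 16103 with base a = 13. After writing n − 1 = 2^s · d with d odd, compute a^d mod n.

n − 1 = 16102 = 2^1 · 8051, so s = 1 and d = 8051.
13^8051 mod 16103 = 1.

1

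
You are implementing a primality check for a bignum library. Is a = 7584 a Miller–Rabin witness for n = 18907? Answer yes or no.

n − 1 = 18906 = 2^1 · 9453, so s = 1 and d = 9453.
x_0 = 7584^9453 mod 18907 = 18906.
x_0 = 18906 ≡ −1, so 7584 is not a witness.

no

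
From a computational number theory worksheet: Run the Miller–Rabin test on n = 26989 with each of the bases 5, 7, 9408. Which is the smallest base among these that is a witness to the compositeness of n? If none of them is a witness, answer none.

5

n − 1 = 26988 = 2^2 · 6747, so s = 2 and d = 6747.
Base 5: x_0 = 5^6747 mod 26989 = 11959. x_0 is neither 1 nor 26988, so continue squaring. x_1 = 11959^2 mod 26989 = 2970. Reached i = s−1 = 1 without hitting −1: 5 is a Miller–Rabin witness and 26989 is composite.
Base 7: x_0 = 7^6747 mod 26989 = 16881. x_0 is neither 1 nor 26988, so continue squaring. x_1 = 16881^2 mod 26989 = 18299. Reached i = s−1 = 1 without hitting −1: 7 is a Miller–Rabin witness and 26989 is composite.
Base 9408: x_0 = 9408^6747 mod 26989 = 16257. x_0 is neither 1 nor 26988, so continue squaring. x_1 = 16257^2 mod 26989 = 13761. Reached i = s−1 = 1 without hitting −1: 9408 is a Miller–Rabin witness and 26989 is composite.
The smallest witness among the given bases is 5.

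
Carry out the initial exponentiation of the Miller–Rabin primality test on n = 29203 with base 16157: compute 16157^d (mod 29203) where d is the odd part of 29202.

n − 1 = 29202 = 2^1 · 14601, so s = 1 and d = 14601.
By repeated squaring, 16157^14601 ≡ 7620 (mod 29203).

7620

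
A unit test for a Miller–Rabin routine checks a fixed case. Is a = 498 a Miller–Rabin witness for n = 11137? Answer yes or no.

yes

n − 1 = 11136 = 2^7 · 87, so s = 7 and d = 87.
Repeated squaring mod 11137: 498^1 ≡ 498, 498^2 ≡ 2990, 498^4 ≡ 8226, 498^8 ≡ 9801, 498^16 ≡ 2976, 498^32 ≡ 2661, 498^64 ≡ 8926.
87 = 64 + 16 + 4 + 2 + 1, so 498^87 ≡ 8926·2976·8226·2990·498 ≡ 6896 (mod 11137).
x_0 = 498^87 mod 11137 = 6896.
x_0 is neither 1 nor 11136, so continue squaring.
x_1 = 6896^2 mod 11137 = 10963.
x_2 = 10963^2 mod 11137 = 8002.
x_3 = 8002^2 mod 11137 = 5391.
x_4 = 5391^2 mod 11137 = 6448.
x_5 = 6448^2 mod 11137 = 2283.
x_6 = 2283^2 mod 11137 = 11110.
Reached i = s−1 = 6 without hitting −1: 498 is a Miller–Rabin witness and 11137 is composite.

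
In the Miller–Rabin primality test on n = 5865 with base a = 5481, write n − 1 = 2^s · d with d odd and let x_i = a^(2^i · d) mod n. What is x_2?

786

n − 1 = 5864 = 2^3 · 733, so s = 3 and d = 733.
Repeated squaring mod 5865: 5481^1 ≡ 5481, 5481^2 ≡ 831, 5481^4 ≡ 4356, 5481^8 ≡ 1461, 5481^16 ≡ 5526, 5481^32 ≡ 3486, 5481^64 ≡ 5781, 5481^128 ≡ 1191, 5481^256 ≡ 5016, 5481^512 ≡ 5271.
733 = 512 + 128 + 64 + 16 + 8 + 4 + 1, so 5481^733 ≡ 5271·1191·5781·5526·1461·4356·5481 ≡ 2811 (mod 5865).
x_0 = 2811.
x_1 = 2811^2 mod 5865 = 1566.
x_2 = 1566^2 mod 5865 = 786.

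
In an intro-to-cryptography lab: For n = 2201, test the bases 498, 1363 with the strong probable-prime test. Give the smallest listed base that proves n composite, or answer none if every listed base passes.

none

n − 1 = 2200 = 2^3 · 275, so s = 3 and d = 275.
Base 498: x_0 = 498^275 mod 2201 = 1. x_0 = 1, so 498 is not a witness.
Base 1363: x_0 = 1363^275 mod 2201 = 2200. x_0 = 2200 ≡ −1, so 1363 is not a witness.
No listed base is a witness for 2201.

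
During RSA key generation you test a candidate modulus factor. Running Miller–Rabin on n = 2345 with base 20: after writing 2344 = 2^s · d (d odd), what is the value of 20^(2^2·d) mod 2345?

575

n − 1 = 2344 = 2^3 · 293, so s = 3 and d = 293.
Repeated squaring mod 2345: 20^1 ≡ 20, 20^2 ≡ 400, 20^4 ≡ 540, 20^8 ≡ 820, 20^16 ≡ 1730, 20^32 ≡ 680, 20^64 ≡ 435, 20^128 ≡ 1625, 20^256 ≡ 155.
293 = 256 + 32 + 4 + 1, so 20^293 ≡ 155·680·540·20 ≡ 720 (mod 2345).
x_0 = 720.
x_1 = 720^2 mod 2345 = 155.
x_2 = 155^2 mod 2345 = 575.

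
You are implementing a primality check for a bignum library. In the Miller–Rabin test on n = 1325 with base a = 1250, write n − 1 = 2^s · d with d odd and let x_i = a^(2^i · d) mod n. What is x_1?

n − 1 = 1324 = 2^2 · 331, so s = 2 and d = 331.
x_0 = 1250^331 mod 1325 = 750.
x_1 = 750^2 mod 1325 = 700.

700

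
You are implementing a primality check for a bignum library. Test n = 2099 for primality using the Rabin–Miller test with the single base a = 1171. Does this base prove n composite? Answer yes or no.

n − 1 = 2098 = 2^1 · 1049, so s = 1 and d = 1049.
x_0 = 1171^1049 mod 2099 = 2098.
x_0 = 2098 ≡ −1, so 1171 is not a witness.

no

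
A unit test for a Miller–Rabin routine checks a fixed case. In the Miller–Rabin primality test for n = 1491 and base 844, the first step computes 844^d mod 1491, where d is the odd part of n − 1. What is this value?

n − 1 = 1490 = 2^1 · 745, so s = 1 and d = 745.
Repeated squaring mod 1491: 844^1 ≡ 844, 844^2 ≡ 1129, 844^4 ≡ 1327, 844^8 ≡ 58, 844^16 ≡ 382, 844^32 ≡ 1297, 844^64 ≡ 361, 844^128 ≡ 604, 844^256 ≡ 1012, 844^512 ≡ 1318.
745 = 512 + 128 + 64 + 32 + 8 + 1, so 844^745 ≡ 1318·604·361·1297·58·844 ≡ 193 (mod 1491).

193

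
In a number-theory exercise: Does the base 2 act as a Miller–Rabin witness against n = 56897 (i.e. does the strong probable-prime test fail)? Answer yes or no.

n − 1 = 56896 = 2^6 · 889, so s = 6 and d = 889.
x_0 = 2^889 mod 56897 = 8081.
x_0 is neither 1 nor 56896, so continue squaring.
x_1 = 8081^2 mod 56897 = 41702.
x_2 = 41702^2 mod 56897 = 56896.
x_2 ≡ −1, so 2 is not a witness.

no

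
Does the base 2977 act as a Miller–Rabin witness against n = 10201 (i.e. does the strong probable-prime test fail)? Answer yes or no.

no

n − 1 = 10200 = 2^3 · 1275, so s = 3 and d = 1275.
Repeated squaring mod 10201: 2977^1 ≡ 2977, 2977^2 ≡ 8061, 2977^4 ≡ 9552, 2977^8 ≡ 2960, 2977^16 ≡ 9142, 2977^32 ≡ 9572, 2977^64 ≡ 8003, 2977^128 ≡ 6131, 2977^256 ≡ 8677, 2977^512 ≡ 6949, 2977^1024 ≡ 7268.
1275 = 1024 + 128 + 64 + 32 + 16 + 8 + 2 + 1, so 2977^1275 ≡ 7268·6131·8003·9572·9142·2960·8061·2977 ≡ 9686 (mod 10201).
x_0 = 2977^1275 mod 10201 = 9686.
x_0 is neither 1 nor 10200, so continue squaring.
x_1 = 9686^2 mod 10201 = 10200.
x_1 ≡ −1, so 2977 is not a witness.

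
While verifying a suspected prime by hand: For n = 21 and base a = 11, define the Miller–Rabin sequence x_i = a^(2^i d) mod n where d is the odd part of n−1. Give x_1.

n − 1 = 20 = 2^2 · 5, so s = 2 and d = 5.
Repeated squaring mod 21: 11^1 ≡ 11, 11^2 ≡ 16, 11^4 ≡ 4.
5 = 4 + 1, so 11^5 ≡ 4·11 ≡ 2 (mod 21).
x_0 = 2.
x_1 = 2^2 mod 21 = 4.

4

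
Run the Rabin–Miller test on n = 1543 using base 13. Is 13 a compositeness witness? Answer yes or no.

no

n − 1 = 1542 = 2^1 · 771, so s = 1 and d = 771.
x_0 = 13^771 mod 1543 = 1.
x_0 = 1, so 13 is not a witness.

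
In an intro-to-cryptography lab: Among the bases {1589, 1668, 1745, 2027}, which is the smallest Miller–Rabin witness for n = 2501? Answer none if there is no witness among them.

n − 1 = 2500 = 2^2 · 625, so s = 2 and d = 625.
Base 1589: x_0 = 1589^625 mod 2501 = 2500. x_0 = 2500 ≡ −1, so 1589 is not a witness.
Base 1668: x_0 = 1668^625 mod 2501 = 448. x_0 is neither 1 nor 2500, so continue squaring. x_1 = 448^2 mod 2501 = 624. Reached i = s−1 = 1 without hitting −1: 1668 is a Miller–Rabin witness and 2501 is composite.
Base 1745: x_0 = 1745^625 mod 2501 = 1475. x_0 is neither 1 nor 2500, so continue squaring. x_1 = 1475^2 mod 2501 = 2256. Reached i = s−1 = 1 without hitting −1: 1745 is a Miller–Rabin witness and 2501 is composite.
Base 2027: x_0 = 2027^625 mod 2501 = 1600. x_0 is neither 1 nor 2500, so continue squaring. x_1 = 1600^2 mod 2501 = 1477. Reached i = s−1 = 1 without hitting −1: 2027 is a Miller–Rabin witness and 2501 is composite.
The smallest witness among the given bases is 1668.

1668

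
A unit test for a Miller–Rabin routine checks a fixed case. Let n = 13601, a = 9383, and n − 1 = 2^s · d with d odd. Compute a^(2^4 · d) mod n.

n − 1 = 13600 = 2^5 · 425, so s = 5 and d = 425.
Repeated squaring mod 13601: 9383^1 ≡ 9383, 9383^2 ≡ 1416, 9383^4 ≡ 5709, 9383^8 ≡ 4685, 9383^16 ≡ 10812, 9383^32 ≡ 12350, 9383^64 ≡ 886, 9383^128 ≡ 9739, 9383^256 ≡ 8348.
425 = 256 + 128 + 32 + 8 + 1, so 9383^425 ≡ 8348·9739·12350·4685·9383 ≡ 110 (mod 13601).
x_0 = 110.
x_1 = 110^2 mod 13601 = 12100.
x_2 = 12100^2 mod 13601 = 8836.
x_3 = 8836^2 mod 13601 = 5156.
x_4 = 5156^2 mod 13601 = 7982.

7982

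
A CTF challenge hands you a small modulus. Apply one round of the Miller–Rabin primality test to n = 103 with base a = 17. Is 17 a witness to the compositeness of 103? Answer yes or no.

no

n − 1 = 102 = 2^1 · 51, so s = 1 and d = 51.
Repeated squaring mod 103: 17^1 ≡ 17, 17^2 ≡ 83, 17^4 ≡ 91, 17^8 ≡ 41, 17^16 ≡ 33, 17^32 ≡ 59.
51 = 32 + 16 + 2 + 1, so 17^51 ≡ 59·33·83·17 ≡ 1 (mod 103).
x_0 = 17^51 mod 103 = 1.
x_0 = 1, so 17 is not a witness.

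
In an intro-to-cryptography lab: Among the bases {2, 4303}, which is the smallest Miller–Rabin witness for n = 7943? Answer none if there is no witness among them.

2

n − 1 = 7942 = 2^1 · 3971, so s = 1 and d = 3971.
Base 2: x_0 = 2^3971 mod 7943 = 4427. x_0 ∉ {1, 7942} and s = 1, so 2 is a Miller–Rabin witness and 7943 is composite.
Base 4303: x_0 = 4303^3971 mod 7943 = 3211. x_0 ∉ {1, 7942} and s = 1, so 4303 is a Miller–Rabin witness and 7943 is composite.
The smallest witness among the given bases is 2.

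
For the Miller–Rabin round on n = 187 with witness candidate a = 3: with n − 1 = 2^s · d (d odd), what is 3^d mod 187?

148

n − 1 = 186 = 2^1 · 93, so s = 1 and d = 93.
Repeated squaring mod 187: 3^1 ≡ 3, 3^2 ≡ 9, 3^4 ≡ 81, 3^8 ≡ 16, 3^16 ≡ 69, 3^32 ≡ 86, 3^64 ≡ 103.
93 = 64 + 16 + 8 + 4 + 1, so 3^93 ≡ 103·69·16·81·3 ≡ 148 (mod 187).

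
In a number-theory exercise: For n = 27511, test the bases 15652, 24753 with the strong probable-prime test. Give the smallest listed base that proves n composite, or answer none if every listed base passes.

n − 1 = 27510 = 2^1 · 13755, so s = 1 and d = 13755.
Base 15652: x_0 = 15652^13755 mod 27511 = 27510. x_0 = 27510 ≡ −1, so 15652 is not a witness.
Base 24753: x_0 = 24753^13755 mod 27511 = 1585. x_0 ∉ {1, 27510} and s = 1, so 24753 is a Miller–Rabin witness and 27511 is composite.
The smallest witness among the given bases is 24753.

24753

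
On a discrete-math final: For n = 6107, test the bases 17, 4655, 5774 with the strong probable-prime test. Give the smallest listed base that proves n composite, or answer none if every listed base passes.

n − 1 = 6106 = 2^1 · 3053, so s = 1 and d = 3053.
Base 17: x_0 = 17^3053 mod 6107 = 3764. x_0 ∉ {1, 6106} and s = 1, so 17 is a Miller–Rabin witness and 6107 is composite.
Base 4655: x_0 = 4655^3053 mod 6107 = 149. x_0 ∉ {1, 6106} and s = 1, so 4655 is a Miller–Rabin witness and 6107 is composite.
Base 5774: x_0 = 5774^3053 mod 6107 = 2124. x_0 ∉ {1, 6106} and s = 1, so 5774 is a Miller–Rabin witness and 6107 is composite.
The smallest witness among the given bases is 17.

17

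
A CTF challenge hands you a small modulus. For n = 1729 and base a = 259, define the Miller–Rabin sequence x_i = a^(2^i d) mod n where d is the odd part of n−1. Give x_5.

742

n − 1 = 1728 = 2^6 · 27, so s = 6 and d = 27.
x_0 = 259^27 mod 1729 = 987.
x_1 = 987^2 mod 1729 = 742.
x_2 = 742^2 mod 1729 = 742.
x_3 = 742^2 mod 1729 = 742.
x_4 = 742^2 mod 1729 = 742.
x_5 = 742^2 mod 1729 = 742.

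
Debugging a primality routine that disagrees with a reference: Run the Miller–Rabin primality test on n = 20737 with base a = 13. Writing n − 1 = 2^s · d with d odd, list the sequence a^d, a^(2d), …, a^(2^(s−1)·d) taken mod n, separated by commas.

n − 1 = 20736 = 2^8 · 81, so s = 8 and d = 81.
x_0 = 13^81 mod 20737 = 14745.
x_1 = 14745^2 mod 20737 = 8317.
x_2 = 8317^2 mod 20737 = 14594.
x_3 = 14594^2 mod 20737 = 15846.
x_4 = 15846^2 mod 20737 = 12120.
x_5 = 12120^2 mod 20737 = 14229.
x_6 = 14229^2 mod 20737 = 9110.
x_7 = 9110^2 mod 20737 = 2626.

14745, 8317, 14594, 15846, 12120, 14229, 9110, 2626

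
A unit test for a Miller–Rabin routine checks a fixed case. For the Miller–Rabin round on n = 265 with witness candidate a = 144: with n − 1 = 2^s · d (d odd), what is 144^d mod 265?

64

n − 1 = 264 = 2^3 · 33, so s = 3 and d = 33.
144^33 mod 265 = 64.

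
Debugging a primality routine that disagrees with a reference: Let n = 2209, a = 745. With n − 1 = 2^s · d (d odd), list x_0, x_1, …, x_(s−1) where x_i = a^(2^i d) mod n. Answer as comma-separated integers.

1973, 471, 941, 1881, 1552

n − 1 = 2208 = 2^5 · 69, so s = 5 and d = 69.
x_0 = 745^69 mod 2209 = 1973.
x_1 = 1973^2 mod 2209 = 471.
x_2 = 471^2 mod 2209 = 941.
x_3 = 941^2 mod 2209 = 1881.
x_4 = 1881^2 mod 2209 = 1552.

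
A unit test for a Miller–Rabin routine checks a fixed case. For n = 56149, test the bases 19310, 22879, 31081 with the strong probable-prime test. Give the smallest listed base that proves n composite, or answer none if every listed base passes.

n − 1 = 56148 = 2^2 · 14037, so s = 2 and d = 14037.
Base 19310: x_0 = 19310^14037 mod 56149 = 56148. x_0 = 56148 ≡ −1, so 19310 is not a witness.
Base 22879: x_0 = 22879^14037 mod 56149 = 1. x_0 = 1, so 22879 is not a witness.
Base 31081: x_0 = 31081^14037 mod 56149 = 27586. x_0 is neither 1 nor 56148, so continue squaring. x_1 = 27586^2 mod 56149 = 56148. x_1 ≡ −1, so 31081 is not a witness.
No listed base is a witness for 56149.

none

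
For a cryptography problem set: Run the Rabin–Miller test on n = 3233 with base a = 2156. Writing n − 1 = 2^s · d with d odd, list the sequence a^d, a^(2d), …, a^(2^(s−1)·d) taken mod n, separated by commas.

2713, 2061, 2792, 501, 2060

n − 1 = 3232 = 2^5 · 101, so s = 5 and d = 101.
x_0 = 2156^101 mod 3233 = 2713.
x_1 = 2713^2 mod 3233 = 2061.
x_2 = 2061^2 mod 3233 = 2792.
x_3 = 2792^2 mod 3233 = 501.
x_4 = 501^2 mod 3233 = 2060.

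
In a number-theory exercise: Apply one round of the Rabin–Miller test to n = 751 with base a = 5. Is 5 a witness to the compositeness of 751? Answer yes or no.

no

n − 1 = 750 = 2^1 · 375, so s = 1 and d = 375.
x_0 = 5^375 mod 751 = 1.
x_0 = 1, so 5 is not a witness.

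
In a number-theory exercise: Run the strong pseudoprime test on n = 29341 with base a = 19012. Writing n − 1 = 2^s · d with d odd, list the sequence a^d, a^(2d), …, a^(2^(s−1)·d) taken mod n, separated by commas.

23057, 25011

n − 1 = 29340 = 2^2 · 7335, so s = 2 and d = 7335.
x_0 = 19012^7335 mod 29341 = 23057.
x_1 = 23057^2 mod 29341 = 25011.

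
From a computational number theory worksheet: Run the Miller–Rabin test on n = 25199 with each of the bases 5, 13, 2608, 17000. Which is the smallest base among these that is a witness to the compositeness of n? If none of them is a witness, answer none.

n − 1 = 25198 = 2^1 · 12599, so s = 1 and d = 12599.
Base 5: x_0 = 5^12599 mod 25199 = 23436. x_0 ∉ {1, 25198} and s = 1, so 5 is a Miller–Rabin witness and 25199 is composite.
Base 13: x_0 = 13^12599 mod 25199 = 87. x_0 ∉ {1, 25198} and s = 1, so 13 is a Miller–Rabin witness and 25199 is composite.
Base 2608: x_0 = 2608^12599 mod 25199 = 18394. x_0 ∉ {1, 25198} and s = 1, so 2608 is a Miller–Rabin witness and 25199 is composite.
Base 17000: x_0 = 17000^12599 mod 25199 = 843. x_0 ∉ {1, 25198} and s = 1, so 17000 is a Miller–Rabin witness and 25199 is composite.
The smallest witness among the given bases is 5.

5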